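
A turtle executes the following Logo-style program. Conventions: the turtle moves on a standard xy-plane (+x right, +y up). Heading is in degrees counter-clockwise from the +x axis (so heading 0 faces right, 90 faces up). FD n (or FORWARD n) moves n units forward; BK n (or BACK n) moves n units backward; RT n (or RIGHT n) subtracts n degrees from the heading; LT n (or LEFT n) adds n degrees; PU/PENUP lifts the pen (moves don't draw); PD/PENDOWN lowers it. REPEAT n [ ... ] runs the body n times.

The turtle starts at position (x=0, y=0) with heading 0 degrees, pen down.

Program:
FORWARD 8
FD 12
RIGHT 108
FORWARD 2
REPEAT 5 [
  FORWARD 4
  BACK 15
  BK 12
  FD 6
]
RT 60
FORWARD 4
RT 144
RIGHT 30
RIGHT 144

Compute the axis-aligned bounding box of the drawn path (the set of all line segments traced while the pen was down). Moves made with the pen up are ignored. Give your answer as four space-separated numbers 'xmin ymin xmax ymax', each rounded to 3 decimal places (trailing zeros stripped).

Answer: 0 -5.706 47.503 84.644

Derivation:
Executing turtle program step by step:
Start: pos=(0,0), heading=0, pen down
FD 8: (0,0) -> (8,0) [heading=0, draw]
FD 12: (8,0) -> (20,0) [heading=0, draw]
RT 108: heading 0 -> 252
FD 2: (20,0) -> (19.382,-1.902) [heading=252, draw]
REPEAT 5 [
  -- iteration 1/5 --
  FD 4: (19.382,-1.902) -> (18.146,-5.706) [heading=252, draw]
  BK 15: (18.146,-5.706) -> (22.781,8.56) [heading=252, draw]
  BK 12: (22.781,8.56) -> (26.489,19.972) [heading=252, draw]
  FD 6: (26.489,19.972) -> (24.635,14.266) [heading=252, draw]
  -- iteration 2/5 --
  FD 4: (24.635,14.266) -> (23.399,10.462) [heading=252, draw]
  BK 15: (23.399,10.462) -> (28.034,24.727) [heading=252, draw]
  BK 12: (28.034,24.727) -> (31.743,36.14) [heading=252, draw]
  FD 6: (31.743,36.14) -> (29.889,30.434) [heading=252, draw]
  -- iteration 3/5 --
  FD 4: (29.889,30.434) -> (28.652,26.63) [heading=252, draw]
  BK 15: (28.652,26.63) -> (33.288,40.895) [heading=252, draw]
  BK 12: (33.288,40.895) -> (36.996,52.308) [heading=252, draw]
  FD 6: (36.996,52.308) -> (35.142,46.602) [heading=252, draw]
  -- iteration 4/5 --
  FD 4: (35.142,46.602) -> (33.906,42.798) [heading=252, draw]
  BK 15: (33.906,42.798) -> (38.541,57.063) [heading=252, draw]
  BK 12: (38.541,57.063) -> (42.249,68.476) [heading=252, draw]
  FD 6: (42.249,68.476) -> (40.395,62.77) [heading=252, draw]
  -- iteration 5/5 --
  FD 4: (40.395,62.77) -> (39.159,58.966) [heading=252, draw]
  BK 15: (39.159,58.966) -> (43.794,73.231) [heading=252, draw]
  BK 12: (43.794,73.231) -> (47.503,84.644) [heading=252, draw]
  FD 6: (47.503,84.644) -> (45.648,78.938) [heading=252, draw]
]
RT 60: heading 252 -> 192
FD 4: (45.648,78.938) -> (41.736,78.106) [heading=192, draw]
RT 144: heading 192 -> 48
RT 30: heading 48 -> 18
RT 144: heading 18 -> 234
Final: pos=(41.736,78.106), heading=234, 24 segment(s) drawn

Segment endpoints: x in {0, 8, 18.146, 19.382, 20, 22.781, 23.399, 24.635, 26.489, 28.034, 28.652, 29.889, 31.743, 33.288, 33.906, 35.142, 36.996, 38.541, 39.159, 40.395, 41.736, 42.249, 43.794, 45.648, 47.503}, y in {-5.706, -1.902, 0, 8.56, 10.462, 14.266, 19.972, 24.727, 26.63, 30.434, 36.14, 40.895, 42.798, 46.602, 52.308, 57.063, 58.966, 62.77, 68.476, 73.231, 78.106, 78.938, 84.644}
xmin=0, ymin=-5.706, xmax=47.503, ymax=84.644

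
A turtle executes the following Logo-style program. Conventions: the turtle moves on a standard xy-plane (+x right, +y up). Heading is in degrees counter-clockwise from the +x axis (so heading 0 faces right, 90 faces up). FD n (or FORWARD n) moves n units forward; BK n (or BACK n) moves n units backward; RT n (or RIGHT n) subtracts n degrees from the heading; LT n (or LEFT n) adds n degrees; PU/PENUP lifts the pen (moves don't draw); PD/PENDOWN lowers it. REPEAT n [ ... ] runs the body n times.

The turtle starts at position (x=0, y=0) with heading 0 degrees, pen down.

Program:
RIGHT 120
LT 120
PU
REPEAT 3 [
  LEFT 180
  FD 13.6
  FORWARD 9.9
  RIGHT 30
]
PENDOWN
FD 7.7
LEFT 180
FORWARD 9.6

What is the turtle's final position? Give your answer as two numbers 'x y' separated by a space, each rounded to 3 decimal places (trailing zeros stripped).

Executing turtle program step by step:
Start: pos=(0,0), heading=0, pen down
RT 120: heading 0 -> 240
LT 120: heading 240 -> 0
PU: pen up
REPEAT 3 [
  -- iteration 1/3 --
  LT 180: heading 0 -> 180
  FD 13.6: (0,0) -> (-13.6,0) [heading=180, move]
  FD 9.9: (-13.6,0) -> (-23.5,0) [heading=180, move]
  RT 30: heading 180 -> 150
  -- iteration 2/3 --
  LT 180: heading 150 -> 330
  FD 13.6: (-23.5,0) -> (-11.722,-6.8) [heading=330, move]
  FD 9.9: (-11.722,-6.8) -> (-3.148,-11.75) [heading=330, move]
  RT 30: heading 330 -> 300
  -- iteration 3/3 --
  LT 180: heading 300 -> 120
  FD 13.6: (-3.148,-11.75) -> (-9.948,0.028) [heading=120, move]
  FD 9.9: (-9.948,0.028) -> (-14.898,8.602) [heading=120, move]
  RT 30: heading 120 -> 90
]
PD: pen down
FD 7.7: (-14.898,8.602) -> (-14.898,16.302) [heading=90, draw]
LT 180: heading 90 -> 270
FD 9.6: (-14.898,16.302) -> (-14.898,6.702) [heading=270, draw]
Final: pos=(-14.898,6.702), heading=270, 2 segment(s) drawn

Answer: -14.898 6.702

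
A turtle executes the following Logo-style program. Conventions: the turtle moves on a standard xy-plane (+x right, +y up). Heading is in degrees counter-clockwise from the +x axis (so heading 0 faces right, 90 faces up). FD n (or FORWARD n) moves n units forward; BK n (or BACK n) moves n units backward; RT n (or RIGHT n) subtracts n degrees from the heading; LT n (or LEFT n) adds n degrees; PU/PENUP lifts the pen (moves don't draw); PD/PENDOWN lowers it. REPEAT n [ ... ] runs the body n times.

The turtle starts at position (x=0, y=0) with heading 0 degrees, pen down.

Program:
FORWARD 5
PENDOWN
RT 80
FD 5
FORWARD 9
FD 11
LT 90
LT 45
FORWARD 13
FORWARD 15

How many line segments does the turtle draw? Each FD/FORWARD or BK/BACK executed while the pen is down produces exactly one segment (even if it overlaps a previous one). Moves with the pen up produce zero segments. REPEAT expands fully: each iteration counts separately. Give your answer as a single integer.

Answer: 6

Derivation:
Executing turtle program step by step:
Start: pos=(0,0), heading=0, pen down
FD 5: (0,0) -> (5,0) [heading=0, draw]
PD: pen down
RT 80: heading 0 -> 280
FD 5: (5,0) -> (5.868,-4.924) [heading=280, draw]
FD 9: (5.868,-4.924) -> (7.431,-13.787) [heading=280, draw]
FD 11: (7.431,-13.787) -> (9.341,-24.62) [heading=280, draw]
LT 90: heading 280 -> 10
LT 45: heading 10 -> 55
FD 13: (9.341,-24.62) -> (16.798,-13.971) [heading=55, draw]
FD 15: (16.798,-13.971) -> (25.401,-1.684) [heading=55, draw]
Final: pos=(25.401,-1.684), heading=55, 6 segment(s) drawn
Segments drawn: 6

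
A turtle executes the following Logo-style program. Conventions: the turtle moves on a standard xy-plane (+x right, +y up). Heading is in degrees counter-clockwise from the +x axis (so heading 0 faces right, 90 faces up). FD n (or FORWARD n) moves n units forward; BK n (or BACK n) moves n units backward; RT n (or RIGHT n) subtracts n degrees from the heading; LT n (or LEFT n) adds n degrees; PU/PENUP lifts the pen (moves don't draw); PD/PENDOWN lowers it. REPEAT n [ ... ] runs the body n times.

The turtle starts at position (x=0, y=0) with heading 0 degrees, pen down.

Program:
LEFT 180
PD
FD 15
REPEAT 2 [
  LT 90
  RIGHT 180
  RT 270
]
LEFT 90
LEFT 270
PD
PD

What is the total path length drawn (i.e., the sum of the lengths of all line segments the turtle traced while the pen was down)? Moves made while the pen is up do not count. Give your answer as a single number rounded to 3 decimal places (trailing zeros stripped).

Answer: 15

Derivation:
Executing turtle program step by step:
Start: pos=(0,0), heading=0, pen down
LT 180: heading 0 -> 180
PD: pen down
FD 15: (0,0) -> (-15,0) [heading=180, draw]
REPEAT 2 [
  -- iteration 1/2 --
  LT 90: heading 180 -> 270
  RT 180: heading 270 -> 90
  RT 270: heading 90 -> 180
  -- iteration 2/2 --
  LT 90: heading 180 -> 270
  RT 180: heading 270 -> 90
  RT 270: heading 90 -> 180
]
LT 90: heading 180 -> 270
LT 270: heading 270 -> 180
PD: pen down
PD: pen down
Final: pos=(-15,0), heading=180, 1 segment(s) drawn

Segment lengths:
  seg 1: (0,0) -> (-15,0), length = 15
Total = 15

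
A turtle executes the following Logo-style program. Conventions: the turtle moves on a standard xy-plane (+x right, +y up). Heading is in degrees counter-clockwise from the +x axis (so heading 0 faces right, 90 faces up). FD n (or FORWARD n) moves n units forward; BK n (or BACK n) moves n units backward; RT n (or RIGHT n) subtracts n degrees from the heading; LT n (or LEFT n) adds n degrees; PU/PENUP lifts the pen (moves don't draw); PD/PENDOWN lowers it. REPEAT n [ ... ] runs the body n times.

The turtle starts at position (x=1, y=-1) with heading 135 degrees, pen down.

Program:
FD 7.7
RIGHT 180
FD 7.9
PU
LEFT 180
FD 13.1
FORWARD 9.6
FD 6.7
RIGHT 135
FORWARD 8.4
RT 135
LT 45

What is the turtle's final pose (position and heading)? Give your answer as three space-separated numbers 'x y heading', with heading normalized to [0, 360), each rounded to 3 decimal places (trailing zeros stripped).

Answer: -11.248 19.648 270

Derivation:
Executing turtle program step by step:
Start: pos=(1,-1), heading=135, pen down
FD 7.7: (1,-1) -> (-4.445,4.445) [heading=135, draw]
RT 180: heading 135 -> 315
FD 7.9: (-4.445,4.445) -> (1.141,-1.141) [heading=315, draw]
PU: pen up
LT 180: heading 315 -> 135
FD 13.1: (1.141,-1.141) -> (-8.122,8.122) [heading=135, move]
FD 9.6: (-8.122,8.122) -> (-14.91,14.91) [heading=135, move]
FD 6.7: (-14.91,14.91) -> (-19.648,19.648) [heading=135, move]
RT 135: heading 135 -> 0
FD 8.4: (-19.648,19.648) -> (-11.248,19.648) [heading=0, move]
RT 135: heading 0 -> 225
LT 45: heading 225 -> 270
Final: pos=(-11.248,19.648), heading=270, 2 segment(s) drawn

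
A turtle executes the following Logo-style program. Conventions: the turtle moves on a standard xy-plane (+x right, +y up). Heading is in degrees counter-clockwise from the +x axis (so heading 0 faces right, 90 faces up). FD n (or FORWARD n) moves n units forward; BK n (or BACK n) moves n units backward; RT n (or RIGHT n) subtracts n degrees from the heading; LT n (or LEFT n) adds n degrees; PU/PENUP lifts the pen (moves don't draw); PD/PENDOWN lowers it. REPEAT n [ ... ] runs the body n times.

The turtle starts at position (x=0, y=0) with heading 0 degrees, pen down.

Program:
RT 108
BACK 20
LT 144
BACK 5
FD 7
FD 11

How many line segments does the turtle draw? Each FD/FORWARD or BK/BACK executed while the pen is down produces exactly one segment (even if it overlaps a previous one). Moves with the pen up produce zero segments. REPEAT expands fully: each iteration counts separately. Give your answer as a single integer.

Executing turtle program step by step:
Start: pos=(0,0), heading=0, pen down
RT 108: heading 0 -> 252
BK 20: (0,0) -> (6.18,19.021) [heading=252, draw]
LT 144: heading 252 -> 36
BK 5: (6.18,19.021) -> (2.135,16.082) [heading=36, draw]
FD 7: (2.135,16.082) -> (7.798,20.197) [heading=36, draw]
FD 11: (7.798,20.197) -> (16.698,26.662) [heading=36, draw]
Final: pos=(16.698,26.662), heading=36, 4 segment(s) drawn
Segments drawn: 4

Answer: 4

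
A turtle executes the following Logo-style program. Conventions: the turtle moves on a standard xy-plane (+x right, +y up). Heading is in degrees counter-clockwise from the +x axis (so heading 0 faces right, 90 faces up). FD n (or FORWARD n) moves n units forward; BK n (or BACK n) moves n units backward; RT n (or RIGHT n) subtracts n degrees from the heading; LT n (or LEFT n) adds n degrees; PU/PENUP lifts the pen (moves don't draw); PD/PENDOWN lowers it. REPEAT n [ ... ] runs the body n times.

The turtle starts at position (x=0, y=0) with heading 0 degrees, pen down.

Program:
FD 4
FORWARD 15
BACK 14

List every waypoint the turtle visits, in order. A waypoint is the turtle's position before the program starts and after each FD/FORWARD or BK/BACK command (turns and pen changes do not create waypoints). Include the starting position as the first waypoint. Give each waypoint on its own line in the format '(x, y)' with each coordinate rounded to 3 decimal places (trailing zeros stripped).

Answer: (0, 0)
(4, 0)
(19, 0)
(5, 0)

Derivation:
Executing turtle program step by step:
Start: pos=(0,0), heading=0, pen down
FD 4: (0,0) -> (4,0) [heading=0, draw]
FD 15: (4,0) -> (19,0) [heading=0, draw]
BK 14: (19,0) -> (5,0) [heading=0, draw]
Final: pos=(5,0), heading=0, 3 segment(s) drawn
Waypoints (4 total):
(0, 0)
(4, 0)
(19, 0)
(5, 0)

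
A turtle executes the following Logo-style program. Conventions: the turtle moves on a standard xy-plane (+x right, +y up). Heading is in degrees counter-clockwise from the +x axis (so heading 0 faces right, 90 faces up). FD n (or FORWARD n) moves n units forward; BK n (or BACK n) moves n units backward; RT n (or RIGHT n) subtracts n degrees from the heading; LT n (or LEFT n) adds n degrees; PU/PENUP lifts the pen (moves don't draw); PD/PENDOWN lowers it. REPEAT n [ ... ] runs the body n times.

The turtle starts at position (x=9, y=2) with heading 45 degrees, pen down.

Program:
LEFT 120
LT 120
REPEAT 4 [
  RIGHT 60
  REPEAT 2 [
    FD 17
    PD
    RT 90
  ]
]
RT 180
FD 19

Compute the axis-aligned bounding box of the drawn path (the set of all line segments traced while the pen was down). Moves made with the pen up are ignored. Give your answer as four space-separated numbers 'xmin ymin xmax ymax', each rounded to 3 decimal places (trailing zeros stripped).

Answer: -28.477 -18.821 9 2

Derivation:
Executing turtle program step by step:
Start: pos=(9,2), heading=45, pen down
LT 120: heading 45 -> 165
LT 120: heading 165 -> 285
REPEAT 4 [
  -- iteration 1/4 --
  RT 60: heading 285 -> 225
  REPEAT 2 [
    -- iteration 1/2 --
    FD 17: (9,2) -> (-3.021,-10.021) [heading=225, draw]
    PD: pen down
    RT 90: heading 225 -> 135
    -- iteration 2/2 --
    FD 17: (-3.021,-10.021) -> (-15.042,2) [heading=135, draw]
    PD: pen down
    RT 90: heading 135 -> 45
  ]
  -- iteration 2/4 --
  RT 60: heading 45 -> 345
  REPEAT 2 [
    -- iteration 1/2 --
    FD 17: (-15.042,2) -> (1.379,-2.4) [heading=345, draw]
    PD: pen down
    RT 90: heading 345 -> 255
    -- iteration 2/2 --
    FD 17: (1.379,-2.4) -> (-3.021,-18.821) [heading=255, draw]
    PD: pen down
    RT 90: heading 255 -> 165
  ]
  -- iteration 3/4 --
  RT 60: heading 165 -> 105
  REPEAT 2 [
    -- iteration 1/2 --
    FD 17: (-3.021,-18.821) -> (-7.421,-2.4) [heading=105, draw]
    PD: pen down
    RT 90: heading 105 -> 15
    -- iteration 2/2 --
    FD 17: (-7.421,-2.4) -> (9,2) [heading=15, draw]
    PD: pen down
    RT 90: heading 15 -> 285
  ]
  -- iteration 4/4 --
  RT 60: heading 285 -> 225
  REPEAT 2 [
    -- iteration 1/2 --
    FD 17: (9,2) -> (-3.021,-10.021) [heading=225, draw]
    PD: pen down
    RT 90: heading 225 -> 135
    -- iteration 2/2 --
    FD 17: (-3.021,-10.021) -> (-15.042,2) [heading=135, draw]
    PD: pen down
    RT 90: heading 135 -> 45
  ]
]
RT 180: heading 45 -> 225
FD 19: (-15.042,2) -> (-28.477,-11.435) [heading=225, draw]
Final: pos=(-28.477,-11.435), heading=225, 9 segment(s) drawn

Segment endpoints: x in {-28.477, -15.042, -7.421, -3.021, -3.021, -3.021, 1.379, 9, 9}, y in {-18.821, -11.435, -10.021, -10.021, -2.4, -2.4, 2, 2, 2}
xmin=-28.477, ymin=-18.821, xmax=9, ymax=2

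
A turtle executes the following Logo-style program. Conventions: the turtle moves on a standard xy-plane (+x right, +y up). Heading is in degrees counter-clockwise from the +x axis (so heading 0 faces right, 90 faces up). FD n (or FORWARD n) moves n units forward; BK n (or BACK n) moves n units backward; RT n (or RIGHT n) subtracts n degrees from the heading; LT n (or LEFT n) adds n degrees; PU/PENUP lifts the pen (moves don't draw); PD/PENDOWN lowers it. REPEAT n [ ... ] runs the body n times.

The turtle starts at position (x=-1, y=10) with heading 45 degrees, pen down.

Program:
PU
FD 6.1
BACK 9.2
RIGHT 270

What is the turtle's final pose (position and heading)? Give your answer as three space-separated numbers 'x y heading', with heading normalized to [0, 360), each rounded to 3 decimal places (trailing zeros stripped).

Answer: -3.192 7.808 135

Derivation:
Executing turtle program step by step:
Start: pos=(-1,10), heading=45, pen down
PU: pen up
FD 6.1: (-1,10) -> (3.313,14.313) [heading=45, move]
BK 9.2: (3.313,14.313) -> (-3.192,7.808) [heading=45, move]
RT 270: heading 45 -> 135
Final: pos=(-3.192,7.808), heading=135, 0 segment(s) drawn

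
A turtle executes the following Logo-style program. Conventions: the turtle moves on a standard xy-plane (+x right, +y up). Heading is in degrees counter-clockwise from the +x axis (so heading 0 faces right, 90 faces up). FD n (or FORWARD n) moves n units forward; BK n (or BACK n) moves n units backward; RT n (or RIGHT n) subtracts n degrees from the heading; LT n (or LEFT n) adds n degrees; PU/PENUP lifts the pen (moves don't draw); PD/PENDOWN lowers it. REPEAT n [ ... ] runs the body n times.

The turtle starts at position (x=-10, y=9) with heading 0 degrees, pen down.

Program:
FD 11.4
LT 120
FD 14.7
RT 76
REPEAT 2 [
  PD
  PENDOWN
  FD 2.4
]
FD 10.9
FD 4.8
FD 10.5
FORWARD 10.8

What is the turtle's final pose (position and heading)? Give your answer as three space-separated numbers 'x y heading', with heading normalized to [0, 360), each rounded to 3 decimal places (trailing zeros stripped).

Executing turtle program step by step:
Start: pos=(-10,9), heading=0, pen down
FD 11.4: (-10,9) -> (1.4,9) [heading=0, draw]
LT 120: heading 0 -> 120
FD 14.7: (1.4,9) -> (-5.95,21.731) [heading=120, draw]
RT 76: heading 120 -> 44
REPEAT 2 [
  -- iteration 1/2 --
  PD: pen down
  PD: pen down
  FD 2.4: (-5.95,21.731) -> (-4.224,23.398) [heading=44, draw]
  -- iteration 2/2 --
  PD: pen down
  PD: pen down
  FD 2.4: (-4.224,23.398) -> (-2.497,25.065) [heading=44, draw]
]
FD 10.9: (-2.497,25.065) -> (5.344,32.637) [heading=44, draw]
FD 4.8: (5.344,32.637) -> (8.796,35.971) [heading=44, draw]
FD 10.5: (8.796,35.971) -> (16.35,43.265) [heading=44, draw]
FD 10.8: (16.35,43.265) -> (24.118,50.767) [heading=44, draw]
Final: pos=(24.118,50.767), heading=44, 8 segment(s) drawn

Answer: 24.118 50.767 44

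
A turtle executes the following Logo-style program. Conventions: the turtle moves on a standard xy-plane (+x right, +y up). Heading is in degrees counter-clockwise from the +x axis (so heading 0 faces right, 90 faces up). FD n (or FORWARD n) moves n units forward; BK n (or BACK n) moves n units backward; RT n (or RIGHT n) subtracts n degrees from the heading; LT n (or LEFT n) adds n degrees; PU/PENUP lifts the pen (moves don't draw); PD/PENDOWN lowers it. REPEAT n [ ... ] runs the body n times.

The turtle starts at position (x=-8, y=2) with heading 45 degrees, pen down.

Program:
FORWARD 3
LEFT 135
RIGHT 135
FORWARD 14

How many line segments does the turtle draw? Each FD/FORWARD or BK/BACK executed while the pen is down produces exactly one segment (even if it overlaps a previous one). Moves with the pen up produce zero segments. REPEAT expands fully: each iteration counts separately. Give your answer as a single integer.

Answer: 2

Derivation:
Executing turtle program step by step:
Start: pos=(-8,2), heading=45, pen down
FD 3: (-8,2) -> (-5.879,4.121) [heading=45, draw]
LT 135: heading 45 -> 180
RT 135: heading 180 -> 45
FD 14: (-5.879,4.121) -> (4.021,14.021) [heading=45, draw]
Final: pos=(4.021,14.021), heading=45, 2 segment(s) drawn
Segments drawn: 2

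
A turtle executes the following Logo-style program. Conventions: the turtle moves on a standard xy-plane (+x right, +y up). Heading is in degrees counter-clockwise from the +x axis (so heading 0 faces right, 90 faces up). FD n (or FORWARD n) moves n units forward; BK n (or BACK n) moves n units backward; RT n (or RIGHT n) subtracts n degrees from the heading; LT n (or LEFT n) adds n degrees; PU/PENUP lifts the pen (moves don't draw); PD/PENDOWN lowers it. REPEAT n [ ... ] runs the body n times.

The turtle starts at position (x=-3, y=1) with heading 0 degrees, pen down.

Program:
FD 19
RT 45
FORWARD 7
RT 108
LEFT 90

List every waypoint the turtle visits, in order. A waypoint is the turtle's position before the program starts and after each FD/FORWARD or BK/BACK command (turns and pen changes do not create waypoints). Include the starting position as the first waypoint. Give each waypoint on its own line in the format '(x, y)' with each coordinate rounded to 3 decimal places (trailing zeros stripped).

Executing turtle program step by step:
Start: pos=(-3,1), heading=0, pen down
FD 19: (-3,1) -> (16,1) [heading=0, draw]
RT 45: heading 0 -> 315
FD 7: (16,1) -> (20.95,-3.95) [heading=315, draw]
RT 108: heading 315 -> 207
LT 90: heading 207 -> 297
Final: pos=(20.95,-3.95), heading=297, 2 segment(s) drawn
Waypoints (3 total):
(-3, 1)
(16, 1)
(20.95, -3.95)

Answer: (-3, 1)
(16, 1)
(20.95, -3.95)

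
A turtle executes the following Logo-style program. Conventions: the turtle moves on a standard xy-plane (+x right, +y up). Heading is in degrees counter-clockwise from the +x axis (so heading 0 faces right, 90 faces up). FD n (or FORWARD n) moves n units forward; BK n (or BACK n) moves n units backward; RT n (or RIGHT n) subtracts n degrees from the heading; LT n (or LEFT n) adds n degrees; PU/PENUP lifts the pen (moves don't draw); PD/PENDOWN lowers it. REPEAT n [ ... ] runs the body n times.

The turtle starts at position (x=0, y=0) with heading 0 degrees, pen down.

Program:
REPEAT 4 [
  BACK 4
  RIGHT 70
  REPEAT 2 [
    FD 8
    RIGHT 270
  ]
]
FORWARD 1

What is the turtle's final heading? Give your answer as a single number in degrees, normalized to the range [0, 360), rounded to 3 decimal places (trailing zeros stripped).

Answer: 80

Derivation:
Executing turtle program step by step:
Start: pos=(0,0), heading=0, pen down
REPEAT 4 [
  -- iteration 1/4 --
  BK 4: (0,0) -> (-4,0) [heading=0, draw]
  RT 70: heading 0 -> 290
  REPEAT 2 [
    -- iteration 1/2 --
    FD 8: (-4,0) -> (-1.264,-7.518) [heading=290, draw]
    RT 270: heading 290 -> 20
    -- iteration 2/2 --
    FD 8: (-1.264,-7.518) -> (6.254,-4.781) [heading=20, draw]
    RT 270: heading 20 -> 110
  ]
  -- iteration 2/4 --
  BK 4: (6.254,-4.781) -> (7.622,-8.54) [heading=110, draw]
  RT 70: heading 110 -> 40
  REPEAT 2 [
    -- iteration 1/2 --
    FD 8: (7.622,-8.54) -> (13.75,-3.398) [heading=40, draw]
    RT 270: heading 40 -> 130
    -- iteration 2/2 --
    FD 8: (13.75,-3.398) -> (8.608,2.731) [heading=130, draw]
    RT 270: heading 130 -> 220
  ]
  -- iteration 3/4 --
  BK 4: (8.608,2.731) -> (11.672,5.302) [heading=220, draw]
  RT 70: heading 220 -> 150
  REPEAT 2 [
    -- iteration 1/2 --
    FD 8: (11.672,5.302) -> (4.744,9.302) [heading=150, draw]
    RT 270: heading 150 -> 240
    -- iteration 2/2 --
    FD 8: (4.744,9.302) -> (0.744,2.373) [heading=240, draw]
    RT 270: heading 240 -> 330
  ]
  -- iteration 4/4 --
  BK 4: (0.744,2.373) -> (-2.72,4.373) [heading=330, draw]
  RT 70: heading 330 -> 260
  REPEAT 2 [
    -- iteration 1/2 --
    FD 8: (-2.72,4.373) -> (-4.109,-3.505) [heading=260, draw]
    RT 270: heading 260 -> 350
    -- iteration 2/2 --
    FD 8: (-4.109,-3.505) -> (3.769,-4.894) [heading=350, draw]
    RT 270: heading 350 -> 80
  ]
]
FD 1: (3.769,-4.894) -> (3.943,-3.909) [heading=80, draw]
Final: pos=(3.943,-3.909), heading=80, 13 segment(s) drawn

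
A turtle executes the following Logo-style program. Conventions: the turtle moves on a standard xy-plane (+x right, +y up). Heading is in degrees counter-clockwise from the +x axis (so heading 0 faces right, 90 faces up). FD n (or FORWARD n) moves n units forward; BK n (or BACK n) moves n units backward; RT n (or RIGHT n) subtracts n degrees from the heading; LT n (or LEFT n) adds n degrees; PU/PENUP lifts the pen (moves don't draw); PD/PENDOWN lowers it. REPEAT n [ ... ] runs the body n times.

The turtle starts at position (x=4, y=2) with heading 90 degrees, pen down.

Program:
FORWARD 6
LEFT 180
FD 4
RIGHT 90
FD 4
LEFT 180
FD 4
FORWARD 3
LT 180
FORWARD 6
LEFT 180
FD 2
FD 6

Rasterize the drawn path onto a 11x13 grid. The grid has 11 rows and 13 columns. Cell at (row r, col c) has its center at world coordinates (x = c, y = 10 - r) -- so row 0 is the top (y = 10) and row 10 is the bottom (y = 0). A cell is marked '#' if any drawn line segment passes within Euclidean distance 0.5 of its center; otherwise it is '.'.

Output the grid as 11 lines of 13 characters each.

Answer: .............
.............
....#........
....#........
....#........
....#........
##########...
....#........
....#........
.............
.............

Derivation:
Segment 0: (4,2) -> (4,8)
Segment 1: (4,8) -> (4,4)
Segment 2: (4,4) -> (-0,4)
Segment 3: (-0,4) -> (4,4)
Segment 4: (4,4) -> (7,4)
Segment 5: (7,4) -> (1,4)
Segment 6: (1,4) -> (3,4)
Segment 7: (3,4) -> (9,4)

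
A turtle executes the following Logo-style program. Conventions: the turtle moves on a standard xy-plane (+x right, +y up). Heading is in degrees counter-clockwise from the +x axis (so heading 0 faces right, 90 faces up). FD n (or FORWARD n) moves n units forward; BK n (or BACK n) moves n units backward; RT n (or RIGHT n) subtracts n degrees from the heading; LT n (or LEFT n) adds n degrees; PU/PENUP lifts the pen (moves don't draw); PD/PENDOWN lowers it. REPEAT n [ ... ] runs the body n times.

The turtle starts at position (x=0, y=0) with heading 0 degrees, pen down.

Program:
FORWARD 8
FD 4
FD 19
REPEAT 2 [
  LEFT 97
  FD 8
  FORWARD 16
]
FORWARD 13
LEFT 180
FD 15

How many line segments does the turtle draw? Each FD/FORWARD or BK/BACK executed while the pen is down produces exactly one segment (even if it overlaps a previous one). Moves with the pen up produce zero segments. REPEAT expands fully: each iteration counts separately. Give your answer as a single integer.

Executing turtle program step by step:
Start: pos=(0,0), heading=0, pen down
FD 8: (0,0) -> (8,0) [heading=0, draw]
FD 4: (8,0) -> (12,0) [heading=0, draw]
FD 19: (12,0) -> (31,0) [heading=0, draw]
REPEAT 2 [
  -- iteration 1/2 --
  LT 97: heading 0 -> 97
  FD 8: (31,0) -> (30.025,7.94) [heading=97, draw]
  FD 16: (30.025,7.94) -> (28.075,23.821) [heading=97, draw]
  -- iteration 2/2 --
  LT 97: heading 97 -> 194
  FD 8: (28.075,23.821) -> (20.313,21.886) [heading=194, draw]
  FD 16: (20.313,21.886) -> (4.788,18.015) [heading=194, draw]
]
FD 13: (4.788,18.015) -> (-7.826,14.87) [heading=194, draw]
LT 180: heading 194 -> 14
FD 15: (-7.826,14.87) -> (6.729,18.499) [heading=14, draw]
Final: pos=(6.729,18.499), heading=14, 9 segment(s) drawn
Segments drawn: 9

Answer: 9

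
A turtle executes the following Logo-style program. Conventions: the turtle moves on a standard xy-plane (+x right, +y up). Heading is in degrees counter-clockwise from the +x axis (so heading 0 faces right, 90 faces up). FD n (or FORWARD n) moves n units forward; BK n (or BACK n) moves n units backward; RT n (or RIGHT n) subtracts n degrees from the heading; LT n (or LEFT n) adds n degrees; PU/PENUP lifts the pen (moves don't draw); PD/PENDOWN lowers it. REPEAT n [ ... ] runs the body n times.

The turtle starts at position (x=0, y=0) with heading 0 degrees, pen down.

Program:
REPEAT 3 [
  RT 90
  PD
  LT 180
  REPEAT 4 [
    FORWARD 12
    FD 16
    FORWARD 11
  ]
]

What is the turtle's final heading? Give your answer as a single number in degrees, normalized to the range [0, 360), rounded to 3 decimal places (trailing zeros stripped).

Executing turtle program step by step:
Start: pos=(0,0), heading=0, pen down
REPEAT 3 [
  -- iteration 1/3 --
  RT 90: heading 0 -> 270
  PD: pen down
  LT 180: heading 270 -> 90
  REPEAT 4 [
    -- iteration 1/4 --
    FD 12: (0,0) -> (0,12) [heading=90, draw]
    FD 16: (0,12) -> (0,28) [heading=90, draw]
    FD 11: (0,28) -> (0,39) [heading=90, draw]
    -- iteration 2/4 --
    FD 12: (0,39) -> (0,51) [heading=90, draw]
    FD 16: (0,51) -> (0,67) [heading=90, draw]
    FD 11: (0,67) -> (0,78) [heading=90, draw]
    -- iteration 3/4 --
    FD 12: (0,78) -> (0,90) [heading=90, draw]
    FD 16: (0,90) -> (0,106) [heading=90, draw]
    FD 11: (0,106) -> (0,117) [heading=90, draw]
    -- iteration 4/4 --
    FD 12: (0,117) -> (0,129) [heading=90, draw]
    FD 16: (0,129) -> (0,145) [heading=90, draw]
    FD 11: (0,145) -> (0,156) [heading=90, draw]
  ]
  -- iteration 2/3 --
  RT 90: heading 90 -> 0
  PD: pen down
  LT 180: heading 0 -> 180
  REPEAT 4 [
    -- iteration 1/4 --
    FD 12: (0,156) -> (-12,156) [heading=180, draw]
    FD 16: (-12,156) -> (-28,156) [heading=180, draw]
    FD 11: (-28,156) -> (-39,156) [heading=180, draw]
    -- iteration 2/4 --
    FD 12: (-39,156) -> (-51,156) [heading=180, draw]
    FD 16: (-51,156) -> (-67,156) [heading=180, draw]
    FD 11: (-67,156) -> (-78,156) [heading=180, draw]
    -- iteration 3/4 --
    FD 12: (-78,156) -> (-90,156) [heading=180, draw]
    FD 16: (-90,156) -> (-106,156) [heading=180, draw]
    FD 11: (-106,156) -> (-117,156) [heading=180, draw]
    -- iteration 4/4 --
    FD 12: (-117,156) -> (-129,156) [heading=180, draw]
    FD 16: (-129,156) -> (-145,156) [heading=180, draw]
    FD 11: (-145,156) -> (-156,156) [heading=180, draw]
  ]
  -- iteration 3/3 --
  RT 90: heading 180 -> 90
  PD: pen down
  LT 180: heading 90 -> 270
  REPEAT 4 [
    -- iteration 1/4 --
    FD 12: (-156,156) -> (-156,144) [heading=270, draw]
    FD 16: (-156,144) -> (-156,128) [heading=270, draw]
    FD 11: (-156,128) -> (-156,117) [heading=270, draw]
    -- iteration 2/4 --
    FD 12: (-156,117) -> (-156,105) [heading=270, draw]
    FD 16: (-156,105) -> (-156,89) [heading=270, draw]
    FD 11: (-156,89) -> (-156,78) [heading=270, draw]
    -- iteration 3/4 --
    FD 12: (-156,78) -> (-156,66) [heading=270, draw]
    FD 16: (-156,66) -> (-156,50) [heading=270, draw]
    FD 11: (-156,50) -> (-156,39) [heading=270, draw]
    -- iteration 4/4 --
    FD 12: (-156,39) -> (-156,27) [heading=270, draw]
    FD 16: (-156,27) -> (-156,11) [heading=270, draw]
    FD 11: (-156,11) -> (-156,0) [heading=270, draw]
  ]
]
Final: pos=(-156,0), heading=270, 36 segment(s) drawn

Answer: 270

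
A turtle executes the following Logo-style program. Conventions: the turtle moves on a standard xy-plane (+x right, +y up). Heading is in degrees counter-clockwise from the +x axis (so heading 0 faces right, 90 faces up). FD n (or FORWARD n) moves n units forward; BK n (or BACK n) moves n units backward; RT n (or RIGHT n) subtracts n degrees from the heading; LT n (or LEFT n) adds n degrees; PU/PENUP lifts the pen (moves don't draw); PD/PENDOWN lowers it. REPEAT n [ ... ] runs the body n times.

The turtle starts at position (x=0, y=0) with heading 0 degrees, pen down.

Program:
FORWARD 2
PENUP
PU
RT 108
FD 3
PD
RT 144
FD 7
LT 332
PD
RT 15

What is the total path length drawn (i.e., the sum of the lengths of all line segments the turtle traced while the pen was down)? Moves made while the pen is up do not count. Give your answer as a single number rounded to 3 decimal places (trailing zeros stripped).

Executing turtle program step by step:
Start: pos=(0,0), heading=0, pen down
FD 2: (0,0) -> (2,0) [heading=0, draw]
PU: pen up
PU: pen up
RT 108: heading 0 -> 252
FD 3: (2,0) -> (1.073,-2.853) [heading=252, move]
PD: pen down
RT 144: heading 252 -> 108
FD 7: (1.073,-2.853) -> (-1.09,3.804) [heading=108, draw]
LT 332: heading 108 -> 80
PD: pen down
RT 15: heading 80 -> 65
Final: pos=(-1.09,3.804), heading=65, 2 segment(s) drawn

Segment lengths:
  seg 1: (0,0) -> (2,0), length = 2
  seg 2: (1.073,-2.853) -> (-1.09,3.804), length = 7
Total = 9

Answer: 9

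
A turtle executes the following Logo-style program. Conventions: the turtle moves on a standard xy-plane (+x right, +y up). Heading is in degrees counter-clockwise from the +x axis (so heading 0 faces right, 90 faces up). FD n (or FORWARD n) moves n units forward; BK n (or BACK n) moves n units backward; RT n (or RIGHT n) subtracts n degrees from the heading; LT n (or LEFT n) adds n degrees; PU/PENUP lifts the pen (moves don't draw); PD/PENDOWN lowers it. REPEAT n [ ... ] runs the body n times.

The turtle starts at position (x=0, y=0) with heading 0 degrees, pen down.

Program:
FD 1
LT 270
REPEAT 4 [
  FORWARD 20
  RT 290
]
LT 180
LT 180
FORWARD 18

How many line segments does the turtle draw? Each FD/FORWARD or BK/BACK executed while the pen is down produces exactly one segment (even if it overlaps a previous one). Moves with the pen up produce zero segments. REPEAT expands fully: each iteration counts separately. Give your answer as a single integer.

Answer: 6

Derivation:
Executing turtle program step by step:
Start: pos=(0,0), heading=0, pen down
FD 1: (0,0) -> (1,0) [heading=0, draw]
LT 270: heading 0 -> 270
REPEAT 4 [
  -- iteration 1/4 --
  FD 20: (1,0) -> (1,-20) [heading=270, draw]
  RT 290: heading 270 -> 340
  -- iteration 2/4 --
  FD 20: (1,-20) -> (19.794,-26.84) [heading=340, draw]
  RT 290: heading 340 -> 50
  -- iteration 3/4 --
  FD 20: (19.794,-26.84) -> (32.65,-11.52) [heading=50, draw]
  RT 290: heading 50 -> 120
  -- iteration 4/4 --
  FD 20: (32.65,-11.52) -> (22.65,5.801) [heading=120, draw]
  RT 290: heading 120 -> 190
]
LT 180: heading 190 -> 10
LT 180: heading 10 -> 190
FD 18: (22.65,5.801) -> (4.923,2.675) [heading=190, draw]
Final: pos=(4.923,2.675), heading=190, 6 segment(s) drawn
Segments drawn: 6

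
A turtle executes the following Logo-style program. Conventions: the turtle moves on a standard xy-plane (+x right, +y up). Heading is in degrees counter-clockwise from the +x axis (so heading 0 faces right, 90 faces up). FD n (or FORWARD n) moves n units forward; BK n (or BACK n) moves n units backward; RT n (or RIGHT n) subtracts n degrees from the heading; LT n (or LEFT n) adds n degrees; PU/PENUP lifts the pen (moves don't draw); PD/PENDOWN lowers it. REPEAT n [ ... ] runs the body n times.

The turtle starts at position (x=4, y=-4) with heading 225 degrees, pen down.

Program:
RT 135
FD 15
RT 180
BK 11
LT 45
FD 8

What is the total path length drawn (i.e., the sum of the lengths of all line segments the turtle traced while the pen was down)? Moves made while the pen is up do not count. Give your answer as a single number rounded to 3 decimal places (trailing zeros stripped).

Answer: 34

Derivation:
Executing turtle program step by step:
Start: pos=(4,-4), heading=225, pen down
RT 135: heading 225 -> 90
FD 15: (4,-4) -> (4,11) [heading=90, draw]
RT 180: heading 90 -> 270
BK 11: (4,11) -> (4,22) [heading=270, draw]
LT 45: heading 270 -> 315
FD 8: (4,22) -> (9.657,16.343) [heading=315, draw]
Final: pos=(9.657,16.343), heading=315, 3 segment(s) drawn

Segment lengths:
  seg 1: (4,-4) -> (4,11), length = 15
  seg 2: (4,11) -> (4,22), length = 11
  seg 3: (4,22) -> (9.657,16.343), length = 8
Total = 34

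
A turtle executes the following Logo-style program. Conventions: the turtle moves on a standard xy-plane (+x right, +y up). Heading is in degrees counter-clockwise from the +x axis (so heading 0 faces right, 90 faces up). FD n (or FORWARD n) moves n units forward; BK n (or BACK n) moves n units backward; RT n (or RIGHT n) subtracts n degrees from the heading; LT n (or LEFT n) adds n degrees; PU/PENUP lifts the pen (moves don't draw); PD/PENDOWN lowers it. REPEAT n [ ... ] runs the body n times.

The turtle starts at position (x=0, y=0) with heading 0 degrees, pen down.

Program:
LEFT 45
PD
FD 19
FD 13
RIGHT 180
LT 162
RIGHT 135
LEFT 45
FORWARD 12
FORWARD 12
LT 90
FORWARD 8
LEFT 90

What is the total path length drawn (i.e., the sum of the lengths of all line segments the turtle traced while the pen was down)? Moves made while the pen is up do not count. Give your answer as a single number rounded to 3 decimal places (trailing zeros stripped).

Answer: 64

Derivation:
Executing turtle program step by step:
Start: pos=(0,0), heading=0, pen down
LT 45: heading 0 -> 45
PD: pen down
FD 19: (0,0) -> (13.435,13.435) [heading=45, draw]
FD 13: (13.435,13.435) -> (22.627,22.627) [heading=45, draw]
RT 180: heading 45 -> 225
LT 162: heading 225 -> 27
RT 135: heading 27 -> 252
LT 45: heading 252 -> 297
FD 12: (22.627,22.627) -> (28.075,11.935) [heading=297, draw]
FD 12: (28.075,11.935) -> (33.523,1.243) [heading=297, draw]
LT 90: heading 297 -> 27
FD 8: (33.523,1.243) -> (40.651,4.875) [heading=27, draw]
LT 90: heading 27 -> 117
Final: pos=(40.651,4.875), heading=117, 5 segment(s) drawn

Segment lengths:
  seg 1: (0,0) -> (13.435,13.435), length = 19
  seg 2: (13.435,13.435) -> (22.627,22.627), length = 13
  seg 3: (22.627,22.627) -> (28.075,11.935), length = 12
  seg 4: (28.075,11.935) -> (33.523,1.243), length = 12
  seg 5: (33.523,1.243) -> (40.651,4.875), length = 8
Total = 64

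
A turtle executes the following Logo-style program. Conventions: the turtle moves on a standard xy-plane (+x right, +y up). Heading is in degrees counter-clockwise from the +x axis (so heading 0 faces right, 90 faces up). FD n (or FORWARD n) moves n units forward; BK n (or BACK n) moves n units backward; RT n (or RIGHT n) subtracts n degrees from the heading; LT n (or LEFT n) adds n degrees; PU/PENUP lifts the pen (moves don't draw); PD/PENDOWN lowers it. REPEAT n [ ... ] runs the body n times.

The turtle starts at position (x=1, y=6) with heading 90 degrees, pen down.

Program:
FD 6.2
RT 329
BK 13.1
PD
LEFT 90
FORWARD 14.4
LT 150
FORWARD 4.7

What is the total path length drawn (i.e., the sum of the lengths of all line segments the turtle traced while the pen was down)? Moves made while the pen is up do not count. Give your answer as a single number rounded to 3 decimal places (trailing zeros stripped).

Answer: 38.4

Derivation:
Executing turtle program step by step:
Start: pos=(1,6), heading=90, pen down
FD 6.2: (1,6) -> (1,12.2) [heading=90, draw]
RT 329: heading 90 -> 121
BK 13.1: (1,12.2) -> (7.747,0.971) [heading=121, draw]
PD: pen down
LT 90: heading 121 -> 211
FD 14.4: (7.747,0.971) -> (-4.596,-6.445) [heading=211, draw]
LT 150: heading 211 -> 1
FD 4.7: (-4.596,-6.445) -> (0.103,-6.363) [heading=1, draw]
Final: pos=(0.103,-6.363), heading=1, 4 segment(s) drawn

Segment lengths:
  seg 1: (1,6) -> (1,12.2), length = 6.2
  seg 2: (1,12.2) -> (7.747,0.971), length = 13.1
  seg 3: (7.747,0.971) -> (-4.596,-6.445), length = 14.4
  seg 4: (-4.596,-6.445) -> (0.103,-6.363), length = 4.7
Total = 38.4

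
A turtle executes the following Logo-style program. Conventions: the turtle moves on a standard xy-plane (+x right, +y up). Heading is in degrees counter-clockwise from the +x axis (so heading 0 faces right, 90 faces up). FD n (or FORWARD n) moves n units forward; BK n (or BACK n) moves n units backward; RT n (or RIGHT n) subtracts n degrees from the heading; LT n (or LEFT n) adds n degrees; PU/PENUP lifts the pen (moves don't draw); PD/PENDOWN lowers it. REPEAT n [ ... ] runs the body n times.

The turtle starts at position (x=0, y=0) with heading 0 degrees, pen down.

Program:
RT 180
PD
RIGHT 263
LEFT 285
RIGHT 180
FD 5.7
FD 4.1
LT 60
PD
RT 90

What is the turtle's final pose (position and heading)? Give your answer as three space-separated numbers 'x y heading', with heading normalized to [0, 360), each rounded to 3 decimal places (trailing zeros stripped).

Executing turtle program step by step:
Start: pos=(0,0), heading=0, pen down
RT 180: heading 0 -> 180
PD: pen down
RT 263: heading 180 -> 277
LT 285: heading 277 -> 202
RT 180: heading 202 -> 22
FD 5.7: (0,0) -> (5.285,2.135) [heading=22, draw]
FD 4.1: (5.285,2.135) -> (9.086,3.671) [heading=22, draw]
LT 60: heading 22 -> 82
PD: pen down
RT 90: heading 82 -> 352
Final: pos=(9.086,3.671), heading=352, 2 segment(s) drawn

Answer: 9.086 3.671 352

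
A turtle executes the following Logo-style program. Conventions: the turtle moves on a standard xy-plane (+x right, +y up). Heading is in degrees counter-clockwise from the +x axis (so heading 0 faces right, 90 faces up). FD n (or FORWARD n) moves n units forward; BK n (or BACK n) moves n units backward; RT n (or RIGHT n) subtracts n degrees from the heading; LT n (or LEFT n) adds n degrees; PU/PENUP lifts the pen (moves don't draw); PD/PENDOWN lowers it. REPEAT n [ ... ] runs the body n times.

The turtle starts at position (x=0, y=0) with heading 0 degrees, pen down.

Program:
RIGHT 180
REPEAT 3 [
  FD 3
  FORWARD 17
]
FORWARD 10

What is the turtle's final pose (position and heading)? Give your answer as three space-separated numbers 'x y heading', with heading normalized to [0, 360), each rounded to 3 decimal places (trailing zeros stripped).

Executing turtle program step by step:
Start: pos=(0,0), heading=0, pen down
RT 180: heading 0 -> 180
REPEAT 3 [
  -- iteration 1/3 --
  FD 3: (0,0) -> (-3,0) [heading=180, draw]
  FD 17: (-3,0) -> (-20,0) [heading=180, draw]
  -- iteration 2/3 --
  FD 3: (-20,0) -> (-23,0) [heading=180, draw]
  FD 17: (-23,0) -> (-40,0) [heading=180, draw]
  -- iteration 3/3 --
  FD 3: (-40,0) -> (-43,0) [heading=180, draw]
  FD 17: (-43,0) -> (-60,0) [heading=180, draw]
]
FD 10: (-60,0) -> (-70,0) [heading=180, draw]
Final: pos=(-70,0), heading=180, 7 segment(s) drawn

Answer: -70 0 180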